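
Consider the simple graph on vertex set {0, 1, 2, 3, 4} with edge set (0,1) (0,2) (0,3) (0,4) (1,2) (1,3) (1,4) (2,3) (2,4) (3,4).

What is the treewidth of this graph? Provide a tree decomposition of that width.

With just one bag of size 5, the width is 5 − 1 = 4, so tw(G) ≤ 4. For the lower bound, the 5 vertices {0, 1, 2, 3, 4} are pairwise adjacent, and any tree decomposition puts a clique entirely inside one bag — forcing width ≥ 4. Therefore the treewidth is 4.

Treewidth 4.
One optimal decomposition is:
Bags: B1 = {0, 1, 2, 3, 4}
Tree: (single bag)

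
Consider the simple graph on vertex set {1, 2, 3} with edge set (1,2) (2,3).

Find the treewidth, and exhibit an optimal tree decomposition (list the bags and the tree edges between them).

Treewidth 1.
One optimal decomposition is:
Bags: B1 = {1, 2}  B2 = {2, 3}
Tree: B1–B2

The largest bag has 2 vertices, giving width 1; this decomposition certifies tw(G) ≤ 1. Since G has at least one edge (e.g. 1–2), it is not an edgeless graph, so tw(G) ≥ 1. Therefore the treewidth is 1.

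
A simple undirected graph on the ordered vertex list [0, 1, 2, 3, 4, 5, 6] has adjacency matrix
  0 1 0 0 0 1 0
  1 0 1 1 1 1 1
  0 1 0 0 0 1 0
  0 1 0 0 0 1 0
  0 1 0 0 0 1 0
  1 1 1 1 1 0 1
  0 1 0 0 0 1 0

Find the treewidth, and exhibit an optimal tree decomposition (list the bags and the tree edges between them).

Treewidth 2.
One such decomposition:
Bags: B1 = {1, 2, 5}  B2 = {1, 5, 6}  B3 = {1, 4, 5}  B4 = {1, 3, 5}  B5 = {0, 1, 5}
Tree: B1–B2, B2–B3, B3–B4, B3–B5

The largest bag has 3 vertices, giving width 2; this decomposition certifies tw(G) ≤ 2. On the other hand G contains the 3-clique {0, 1, 5}. A clique must lie in a single bag of any decomposition, so no decomposition can have width below 2. Therefore the treewidth is 2.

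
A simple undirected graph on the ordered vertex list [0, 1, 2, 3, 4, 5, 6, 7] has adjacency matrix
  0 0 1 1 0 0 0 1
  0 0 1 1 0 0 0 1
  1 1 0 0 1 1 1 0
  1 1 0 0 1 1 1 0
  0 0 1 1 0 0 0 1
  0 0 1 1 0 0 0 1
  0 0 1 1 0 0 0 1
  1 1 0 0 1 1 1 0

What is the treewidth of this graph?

3

A width-3 tree decomposition is:
Bags: B1 = {0, 2, 3, 7}  B2 = {1, 2, 3, 7}  B3 = {2, 3, 6, 7}  B4 = {2, 3, 4, 7}  B5 = {2, 3, 5, 7}
Tree: B1–B2, B2–B3, B3–B4, B4–B5
The largest bag has 4 vertices, giving width 3; this decomposition certifies tw(G) ≤ 3. For the lower bound: the 4 vertex sets {0,3}, {1,7}, {2}, {6} are disjoint, each induces a connected subgraph, and every pair is joined by at least one edge of G. Contracting each set to a single vertex therefore yields K_{4} as a minor, and since treewidth is minor-monotone, tw(G) ≥ tw(K_{4}) = 3. Hence tw(G) = 3 exactly.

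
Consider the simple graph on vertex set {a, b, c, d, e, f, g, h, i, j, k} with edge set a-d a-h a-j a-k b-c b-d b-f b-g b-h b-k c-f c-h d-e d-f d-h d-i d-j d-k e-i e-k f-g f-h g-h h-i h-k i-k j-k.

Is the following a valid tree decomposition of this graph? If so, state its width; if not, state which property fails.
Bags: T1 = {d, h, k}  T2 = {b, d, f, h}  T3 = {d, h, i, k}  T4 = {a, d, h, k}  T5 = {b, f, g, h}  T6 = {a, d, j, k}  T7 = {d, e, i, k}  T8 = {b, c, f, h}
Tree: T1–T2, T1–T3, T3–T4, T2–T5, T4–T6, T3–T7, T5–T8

A tree decomposition must satisfy three properties: every vertex lies in some bag; for every edge, both endpoints lie together in some bag; and for every vertex, the bags containing it form a connected subtree. Here edge (b,k) lies in no bag, so the decomposition is invalid.

No — edge (b,k) lies in no bag.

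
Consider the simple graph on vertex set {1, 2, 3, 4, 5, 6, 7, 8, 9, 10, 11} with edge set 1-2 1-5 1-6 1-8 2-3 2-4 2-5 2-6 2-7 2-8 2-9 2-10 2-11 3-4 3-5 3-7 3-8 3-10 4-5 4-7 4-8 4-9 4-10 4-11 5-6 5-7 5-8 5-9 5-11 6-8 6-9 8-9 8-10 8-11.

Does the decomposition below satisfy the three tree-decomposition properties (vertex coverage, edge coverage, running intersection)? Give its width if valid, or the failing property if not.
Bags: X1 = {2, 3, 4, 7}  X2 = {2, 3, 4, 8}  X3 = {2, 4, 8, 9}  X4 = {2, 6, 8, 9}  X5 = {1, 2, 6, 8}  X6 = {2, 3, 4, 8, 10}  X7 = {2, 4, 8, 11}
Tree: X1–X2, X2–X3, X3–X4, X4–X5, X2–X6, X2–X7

No — vertex 5 appears in no bag.

A tree decomposition must satisfy three properties: every vertex lies in some bag; for every edge, both endpoints lie together in some bag; and for every vertex, the bags containing it form a connected subtree. Here vertex 5 appears in no bag, so the decomposition is invalid.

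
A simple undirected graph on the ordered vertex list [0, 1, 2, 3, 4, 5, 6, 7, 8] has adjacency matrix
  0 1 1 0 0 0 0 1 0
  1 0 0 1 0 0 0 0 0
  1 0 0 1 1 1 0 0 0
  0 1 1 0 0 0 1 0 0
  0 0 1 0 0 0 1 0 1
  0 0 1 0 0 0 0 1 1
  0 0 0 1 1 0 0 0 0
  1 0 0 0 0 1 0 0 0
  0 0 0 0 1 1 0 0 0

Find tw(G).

3

A width-3 tree decomposition is:
Bags: B1 = {0, 1, 3, 6}  B2 = {0, 2, 3, 6}  B3 = {0, 2, 4, 6}  B4 = {0, 2, 4, 7}  B5 = {2, 4, 5, 7}  B6 = {4, 5, 7, 8}
Tree: B1–B2, B2–B3, B3–B4, B4–B5, B5–B6
The largest bag has 4 vertices, giving width 3; this decomposition certifies tw(G) ≤ 3. For the lower bound: the 4 vertex sets {1,3,6}, {0}, {2}, {4,5,7,8} are disjoint, each induces a connected subgraph, and every pair is joined by at least one edge of G. Contracting each set to a single vertex therefore yields K_{4} as a minor, and since treewidth is minor-monotone, tw(G) ≥ tw(K_{4}) = 3. The upper and lower bounds meet at 3, so that is the treewidth.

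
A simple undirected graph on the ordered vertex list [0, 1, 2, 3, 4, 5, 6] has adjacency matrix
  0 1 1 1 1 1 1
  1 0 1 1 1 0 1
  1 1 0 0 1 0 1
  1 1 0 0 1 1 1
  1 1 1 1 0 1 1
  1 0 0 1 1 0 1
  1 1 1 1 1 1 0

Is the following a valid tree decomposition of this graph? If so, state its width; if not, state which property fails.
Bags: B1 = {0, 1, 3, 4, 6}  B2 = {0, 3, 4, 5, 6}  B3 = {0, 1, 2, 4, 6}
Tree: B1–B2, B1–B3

Yes; width 4.

Checking the three conditions: (i) the bags cover all of {0, 1, 2, 3, 4, 5, 6}; (ii) for each edge, some bag contains both endpoints; (iii) the bags containing any fixed vertex form a subtree. All hold, so the decomposition is valid with width 5 − 1 = 4.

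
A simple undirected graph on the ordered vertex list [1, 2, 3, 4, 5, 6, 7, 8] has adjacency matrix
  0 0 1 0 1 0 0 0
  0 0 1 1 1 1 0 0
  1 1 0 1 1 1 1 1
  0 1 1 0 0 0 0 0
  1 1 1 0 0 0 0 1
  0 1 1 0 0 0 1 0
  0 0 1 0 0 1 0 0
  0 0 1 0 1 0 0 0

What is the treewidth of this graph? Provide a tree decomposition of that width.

The largest bag has 3 vertices, giving width 2; this decomposition certifies tw(G) ≤ 2. On the other hand G contains the 3-clique {3, 5, 8}. A clique must lie in a single bag of any decomposition, so no decomposition can have width below 2. Hence tw(G) = 2 exactly.

Treewidth 2.
One such decomposition:
Bags: B1 = {2, 3, 4}  B2 = {2, 3, 6}  B3 = {2, 3, 5}  B4 = {3, 6, 7}  B5 = {1, 3, 5}  B6 = {3, 5, 8}
Tree: B1–B2, B2–B3, B2–B4, B3–B5, B5–B6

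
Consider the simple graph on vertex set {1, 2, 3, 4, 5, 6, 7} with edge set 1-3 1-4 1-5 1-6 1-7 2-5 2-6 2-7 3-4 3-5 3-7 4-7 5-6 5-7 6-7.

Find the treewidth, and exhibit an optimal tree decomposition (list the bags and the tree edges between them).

The largest bag has 4 vertices, giving width 3; this decomposition certifies tw(G) ≤ 3. For the lower bound, the 4 vertices {1, 3, 4, 7} are pairwise adjacent, and any tree decomposition puts a clique entirely inside one bag — forcing width ≥ 3. The upper and lower bounds meet at 3, so that is the treewidth.

Treewidth 3.
One such decomposition:
Bags: B1 = {1, 3, 5, 7}  B2 = {1, 5, 6, 7}  B3 = {2, 5, 6, 7}  B4 = {1, 3, 4, 7}
Tree: B1–B2, B2–B3, B1–B4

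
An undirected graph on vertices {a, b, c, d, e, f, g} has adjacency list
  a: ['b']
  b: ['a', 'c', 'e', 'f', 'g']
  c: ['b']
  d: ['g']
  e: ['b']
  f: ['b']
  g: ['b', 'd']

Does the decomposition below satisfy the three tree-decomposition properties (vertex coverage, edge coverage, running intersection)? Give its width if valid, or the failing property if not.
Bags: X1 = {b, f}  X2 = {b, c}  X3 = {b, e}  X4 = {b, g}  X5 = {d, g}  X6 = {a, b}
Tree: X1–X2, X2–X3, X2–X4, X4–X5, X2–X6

Vertex coverage: the bags together contain {a, b, c, d, e, f, g}, the full vertex set. Edge coverage: each edge of G has both endpoints in at least one bag. Running intersection: for every vertex, the bags containing it form a connected subtree. All three properties hold, so this is a valid tree decomposition of width max|bag| − 1 = 1, and hence tw(G) ≤ 1.

Yes; width 1.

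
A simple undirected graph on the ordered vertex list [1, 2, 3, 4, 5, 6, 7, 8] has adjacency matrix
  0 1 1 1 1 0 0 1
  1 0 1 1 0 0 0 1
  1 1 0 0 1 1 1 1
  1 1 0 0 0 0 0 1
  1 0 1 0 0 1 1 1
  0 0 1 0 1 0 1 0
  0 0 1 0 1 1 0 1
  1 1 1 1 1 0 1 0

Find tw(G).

3

A width-3 tree decomposition is:
Bags: B1 = {1, 2, 3, 8}  B2 = {1, 3, 5, 8}  B3 = {1, 2, 4, 8}  B4 = {3, 5, 7, 8}  B5 = {3, 5, 6, 7}
Tree: B1–B2, B1–B3, B2–B4, B4–B5
Each bag holds 4 vertices, so the decomposition has width 3, which upper-bounds the treewidth. On the other hand G contains the 4-clique {1, 2, 3, 8}. A clique must lie in a single bag of any decomposition, so no decomposition can have width below 3. The upper and lower bounds meet at 3, so that is the treewidth.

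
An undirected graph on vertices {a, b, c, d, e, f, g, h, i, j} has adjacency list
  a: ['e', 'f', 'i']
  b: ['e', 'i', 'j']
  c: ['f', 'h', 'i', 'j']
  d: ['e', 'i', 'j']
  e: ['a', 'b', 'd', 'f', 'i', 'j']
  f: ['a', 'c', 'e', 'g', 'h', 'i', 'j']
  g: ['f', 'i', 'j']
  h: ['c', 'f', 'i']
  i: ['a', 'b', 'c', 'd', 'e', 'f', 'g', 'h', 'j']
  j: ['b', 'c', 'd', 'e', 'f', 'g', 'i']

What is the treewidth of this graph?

A width-3 tree decomposition is:
Bags: B1 = {e, f, i, j}  B2 = {c, f, i, j}  B3 = {d, e, i, j}  B4 = {c, f, h, i}  B5 = {f, g, i, j}  B6 = {a, e, f, i}  B7 = {b, e, i, j}
Tree: B1–B2, B1–B3, B2–B4, B2–B5, B1–B6, B3–B7
Each bag holds 4 vertices, so the decomposition has width 3, which upper-bounds the treewidth. On the other hand G contains the 4-clique {d, e, i, j}. A clique must lie in a single bag of any decomposition, so no decomposition can have width below 3. Combining the bounds, tw(G) = 3.

3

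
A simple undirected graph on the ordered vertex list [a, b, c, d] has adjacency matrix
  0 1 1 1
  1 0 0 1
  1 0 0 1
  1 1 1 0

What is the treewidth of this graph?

2

A width-2 tree decomposition is:
Bags: B1 = {a, c, d}  B2 = {a, b, d}
Tree: B1–B2
Each bag holds 3 vertices, so the decomposition has width 2, which upper-bounds the treewidth. Conversely, {a, c, d} is a clique of size 3, and the vertices of any clique must share a bag in every tree decomposition; so some bag has ≥ 3 vertices and tw(G) ≥ 2. The upper and lower bounds meet at 2, so that is the treewidth.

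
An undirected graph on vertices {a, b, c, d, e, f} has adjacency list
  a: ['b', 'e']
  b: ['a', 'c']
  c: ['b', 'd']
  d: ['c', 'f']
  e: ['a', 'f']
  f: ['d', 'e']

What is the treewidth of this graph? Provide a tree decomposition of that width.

Treewidth 2.
One such decomposition:
Bags: B1 = {a, b, c}  B2 = {a, c, d}  B3 = {a, d, f}  B4 = {a, e, f}
Tree: B1–B2, B2–B3, B3–B4

The largest bag has 3 vertices, giving width 2; this decomposition certifies tw(G) ≤ 2. For the lower bound, G contains the cycle a–b–c–d–f–e–a, so G is not a forest; only forests have treewidth ≤ 1, hence tw(G) ≥ 2. Therefore the treewidth is 2.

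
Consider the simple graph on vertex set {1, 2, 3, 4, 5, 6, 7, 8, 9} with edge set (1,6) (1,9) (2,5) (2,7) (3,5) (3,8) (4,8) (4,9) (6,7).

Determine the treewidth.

A width-2 tree decomposition is:
Bags: B1 = {1, 4, 9}  B2 = {1, 4, 6}  B3 = {4, 6, 7}  B4 = {2, 4, 7}  B5 = {2, 4, 5}  B6 = {3, 4, 5}  B7 = {3, 4, 8}
Tree: B1–B2, B2–B3, B3–B4, B4–B5, B5–B6, B6–B7
The largest bag has 3 vertices, giving width 2; this decomposition certifies tw(G) ≤ 2. For the lower bound, G contains the cycle 4–9–1–6–7–2–5–3–8–4, so G is not a forest; only forests have treewidth ≤ 1, hence tw(G) ≥ 2. Hence tw(G) = 2 exactly.

2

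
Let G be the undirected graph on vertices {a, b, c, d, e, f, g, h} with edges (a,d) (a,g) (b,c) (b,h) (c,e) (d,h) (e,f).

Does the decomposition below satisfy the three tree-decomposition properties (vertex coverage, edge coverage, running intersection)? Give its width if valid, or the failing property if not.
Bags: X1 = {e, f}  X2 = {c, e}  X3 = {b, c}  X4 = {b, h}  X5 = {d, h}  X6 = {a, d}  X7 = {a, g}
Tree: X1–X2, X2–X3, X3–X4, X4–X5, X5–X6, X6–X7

Yes; width 1.

Every vertex of G appears in some bag (union = {a, b, c, d, e, f, g, h}); every edge is covered by a bag; and for each vertex v the set of bags containing v is connected in the bag tree. The decomposition is therefore valid. The largest bag has 2 vertices, so the width is 1.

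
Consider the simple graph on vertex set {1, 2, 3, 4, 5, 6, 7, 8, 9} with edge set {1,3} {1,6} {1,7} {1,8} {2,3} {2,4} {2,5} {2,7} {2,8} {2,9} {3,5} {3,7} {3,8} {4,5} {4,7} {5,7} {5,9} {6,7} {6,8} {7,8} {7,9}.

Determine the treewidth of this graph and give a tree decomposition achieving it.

Treewidth 3.
One such decomposition:
Bags: B1 = {2, 3, 7, 8}  B2 = {1, 3, 7, 8}  B3 = {1, 6, 7, 8}  B4 = {2, 3, 5, 7}  B5 = {2, 4, 5, 7}  B6 = {2, 5, 7, 9}
Tree: B1–B2, B2–B3, B1–B4, B4–B5, B4–B6

Each bag holds 4 vertices, so the decomposition has width 3, which upper-bounds the treewidth. For the lower bound, the 4 vertices {1, 3, 7, 8} are pairwise adjacent, and any tree decomposition puts a clique entirely inside one bag — forcing width ≥ 3. Combining the bounds, tw(G) = 3.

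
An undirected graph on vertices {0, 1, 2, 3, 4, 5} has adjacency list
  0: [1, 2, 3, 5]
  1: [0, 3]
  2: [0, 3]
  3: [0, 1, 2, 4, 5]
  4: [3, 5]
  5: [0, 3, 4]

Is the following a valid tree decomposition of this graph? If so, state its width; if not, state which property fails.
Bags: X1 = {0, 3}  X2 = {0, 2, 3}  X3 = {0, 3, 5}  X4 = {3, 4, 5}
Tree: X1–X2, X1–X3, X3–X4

A tree decomposition must satisfy three properties: every vertex lies in some bag; for every edge, both endpoints lie together in some bag; and for every vertex, the bags containing it form a connected subtree. Here vertex 1 appears in no bag, so the decomposition is invalid.

No — vertex 1 appears in no bag.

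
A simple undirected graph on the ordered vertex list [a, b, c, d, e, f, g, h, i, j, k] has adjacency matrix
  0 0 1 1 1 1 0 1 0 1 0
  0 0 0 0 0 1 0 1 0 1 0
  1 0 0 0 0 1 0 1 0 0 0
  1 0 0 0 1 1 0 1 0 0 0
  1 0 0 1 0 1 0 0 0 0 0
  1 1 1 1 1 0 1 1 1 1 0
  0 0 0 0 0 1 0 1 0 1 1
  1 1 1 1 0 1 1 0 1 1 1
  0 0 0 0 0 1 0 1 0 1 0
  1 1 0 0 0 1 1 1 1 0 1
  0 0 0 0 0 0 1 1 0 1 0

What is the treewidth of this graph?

3

A width-3 tree decomposition is:
Bags: B1 = {f, g, h, j}  B2 = {a, f, h, j}  B3 = {a, d, f, h}  B4 = {f, h, i, j}  B5 = {a, d, e, f}  B6 = {a, c, f, h}  B7 = {b, f, h, j}  B8 = {g, h, j, k}
Tree: B1–B2, B2–B3, B2–B4, B3–B5, B3–B6, B4–B7, B1–B8
Every bag has size at most 4, so the width is 4 − 1 = 3 and tw(G) ≤ 3. For the lower bound, the 4 vertices {a, d, e, f} are pairwise adjacent, and any tree decomposition puts a clique entirely inside one bag — forcing width ≥ 3. Therefore the treewidth is 3.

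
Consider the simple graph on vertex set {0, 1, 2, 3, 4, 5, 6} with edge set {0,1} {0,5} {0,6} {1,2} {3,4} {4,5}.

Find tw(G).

1

A width-1 tree decomposition is:
Bags: B1 = {0, 1}  B2 = {0, 5}  B3 = {0, 6}  B4 = {1, 2}  B5 = {4, 5}  B6 = {3, 4}
Tree: B1–B2, B1–B3, B1–B4, B2–B5, B5–B6
Each bag holds 2 vertices, so the decomposition has width 1, which upper-bounds the treewidth. Since G has at least one edge (e.g. 1–0), it is not an edgeless graph, so tw(G) ≥ 1. Hence tw(G) = 1 exactly.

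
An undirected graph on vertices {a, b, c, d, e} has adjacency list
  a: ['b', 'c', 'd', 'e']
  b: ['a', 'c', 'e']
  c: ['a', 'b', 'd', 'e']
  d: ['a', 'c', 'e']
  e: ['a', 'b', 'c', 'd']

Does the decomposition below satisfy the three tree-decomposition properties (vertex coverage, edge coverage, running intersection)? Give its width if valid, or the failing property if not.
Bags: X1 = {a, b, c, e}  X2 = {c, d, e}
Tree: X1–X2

A tree decomposition must satisfy three properties: every vertex lies in some bag; for every edge, both endpoints lie together in some bag; and for every vertex, the bags containing it form a connected subtree. Here edge (a,d) lies in no bag, so the decomposition is invalid.

No — edge (a,d) lies in no bag.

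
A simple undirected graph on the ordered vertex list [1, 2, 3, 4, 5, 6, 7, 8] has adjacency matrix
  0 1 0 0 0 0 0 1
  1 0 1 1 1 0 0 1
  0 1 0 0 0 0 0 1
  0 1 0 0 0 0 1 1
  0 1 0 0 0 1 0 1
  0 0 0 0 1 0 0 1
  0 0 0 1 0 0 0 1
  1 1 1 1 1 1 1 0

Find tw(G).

A width-2 tree decomposition is:
Bags: B1 = {2, 4, 8}  B2 = {2, 3, 8}  B3 = {1, 2, 8}  B4 = {4, 7, 8}  B5 = {2, 5, 8}  B6 = {5, 6, 8}
Tree: B1–B2, B2–B3, B1–B4, B3–B5, B5–B6
Each bag holds 3 vertices, so the decomposition has width 2, which upper-bounds the treewidth. For the lower bound, the 3 vertices {1, 2, 8} are pairwise adjacent, and any tree decomposition puts a clique entirely inside one bag — forcing width ≥ 2. The upper and lower bounds meet at 2, so that is the treewidth.

2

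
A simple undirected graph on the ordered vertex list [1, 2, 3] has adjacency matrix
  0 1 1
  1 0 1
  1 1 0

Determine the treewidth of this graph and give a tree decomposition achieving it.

Treewidth 2.
Bags: B1 = {1, 2, 3}
Tree: (single bag)

With just one bag of size 3, the width is 3 − 1 = 2, so tw(G) ≤ 2. Conversely, {1, 2, 3} is a clique of size 3, and the vertices of any clique must share a bag in every tree decomposition; so some bag has ≥ 3 vertices and tw(G) ≥ 2. Therefore the treewidth is 2.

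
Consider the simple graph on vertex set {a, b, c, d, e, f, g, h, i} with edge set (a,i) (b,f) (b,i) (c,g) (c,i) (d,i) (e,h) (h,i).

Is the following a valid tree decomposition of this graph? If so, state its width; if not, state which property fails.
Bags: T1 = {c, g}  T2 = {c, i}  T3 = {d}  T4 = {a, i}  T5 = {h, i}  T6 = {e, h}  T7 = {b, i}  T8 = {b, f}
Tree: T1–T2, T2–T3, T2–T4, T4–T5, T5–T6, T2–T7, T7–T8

No — edge (i,d) lies in no bag.

A tree decomposition must satisfy three properties: every vertex lies in some bag; for every edge, both endpoints lie together in some bag; and for every vertex, the bags containing it form a connected subtree. Here edge (i,d) lies in no bag, so the decomposition is invalid.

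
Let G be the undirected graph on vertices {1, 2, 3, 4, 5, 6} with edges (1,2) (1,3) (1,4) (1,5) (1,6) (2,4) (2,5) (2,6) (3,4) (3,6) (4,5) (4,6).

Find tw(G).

3

A width-3 tree decomposition is:
Bags: B1 = {1, 2, 4, 6}  B2 = {1, 3, 4, 6}  B3 = {1, 2, 4, 5}
Tree: B1–B2, B1–B3
Every bag has size at most 4, so the width is 4 − 1 = 3 and tw(G) ≤ 3. On the other hand G contains the 4-clique {1, 2, 4, 5}. A clique must lie in a single bag of any decomposition, so no decomposition can have width below 3. Hence tw(G) = 3 exactly.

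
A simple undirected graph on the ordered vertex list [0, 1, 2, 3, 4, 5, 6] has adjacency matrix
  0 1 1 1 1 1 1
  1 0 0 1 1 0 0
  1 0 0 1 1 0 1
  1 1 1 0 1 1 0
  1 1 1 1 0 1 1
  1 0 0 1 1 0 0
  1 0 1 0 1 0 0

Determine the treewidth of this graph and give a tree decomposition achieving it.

Every bag has size at most 4, so the width is 4 − 1 = 3 and tw(G) ≤ 3. For the lower bound, the 4 vertices {0, 1, 3, 4} are pairwise adjacent, and any tree decomposition puts a clique entirely inside one bag — forcing width ≥ 3. Hence tw(G) = 3 exactly.

Treewidth 3.
Bags: B1 = {0, 3, 4, 5}  B2 = {0, 2, 3, 4}  B3 = {0, 1, 3, 4}  B4 = {0, 2, 4, 6}
Tree: B1–B2, B1–B3, B2–B4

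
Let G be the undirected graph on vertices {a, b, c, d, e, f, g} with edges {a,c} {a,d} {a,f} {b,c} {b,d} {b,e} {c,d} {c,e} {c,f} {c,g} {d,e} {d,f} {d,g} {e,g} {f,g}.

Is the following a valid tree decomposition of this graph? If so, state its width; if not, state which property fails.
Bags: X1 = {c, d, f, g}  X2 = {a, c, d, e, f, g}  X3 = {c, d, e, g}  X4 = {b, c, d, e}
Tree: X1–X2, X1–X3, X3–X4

A tree decomposition must satisfy three properties: every vertex lies in some bag; for every edge, both endpoints lie together in some bag; and for every vertex, the bags containing it form a connected subtree. Here bags containing vertex e are not connected in the tree, so the decomposition is invalid.

No — bags containing vertex e are not connected in the tree.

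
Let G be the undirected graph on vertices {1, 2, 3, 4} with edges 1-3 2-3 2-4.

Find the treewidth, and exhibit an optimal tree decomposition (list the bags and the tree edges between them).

Treewidth 1.
Bags: B1 = {2, 3}  B2 = {2, 4}  B3 = {1, 3}
Tree: B1–B2, B1–B3

Every bag has size at most 2, so the width is 2 − 1 = 1 and tw(G) ≤ 1. Since G has at least one edge (e.g. 3–2), it is not an edgeless graph, so tw(G) ≥ 1. The upper and lower bounds meet at 1, so that is the treewidth.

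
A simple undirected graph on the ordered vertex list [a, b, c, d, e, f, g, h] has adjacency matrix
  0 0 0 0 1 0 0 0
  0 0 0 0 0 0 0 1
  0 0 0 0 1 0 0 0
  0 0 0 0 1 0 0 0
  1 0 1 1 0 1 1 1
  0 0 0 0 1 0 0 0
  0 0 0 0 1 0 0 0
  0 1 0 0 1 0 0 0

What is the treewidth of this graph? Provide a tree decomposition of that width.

Every bag has size at most 2, so the width is 2 − 1 = 1 and tw(G) ≤ 1. G has an edge, so its treewidth is at least 1. Hence tw(G) = 1 exactly.

Treewidth 1.
One optimal decomposition is:
Bags: B1 = {e, g}  B2 = {e, h}  B3 = {b, h}  B4 = {c, e}  B5 = {a, e}  B6 = {e, f}  B7 = {d, e}
Tree: B1–B2, B2–B3, B1–B4, B1–B5, B4–B6, B5–B7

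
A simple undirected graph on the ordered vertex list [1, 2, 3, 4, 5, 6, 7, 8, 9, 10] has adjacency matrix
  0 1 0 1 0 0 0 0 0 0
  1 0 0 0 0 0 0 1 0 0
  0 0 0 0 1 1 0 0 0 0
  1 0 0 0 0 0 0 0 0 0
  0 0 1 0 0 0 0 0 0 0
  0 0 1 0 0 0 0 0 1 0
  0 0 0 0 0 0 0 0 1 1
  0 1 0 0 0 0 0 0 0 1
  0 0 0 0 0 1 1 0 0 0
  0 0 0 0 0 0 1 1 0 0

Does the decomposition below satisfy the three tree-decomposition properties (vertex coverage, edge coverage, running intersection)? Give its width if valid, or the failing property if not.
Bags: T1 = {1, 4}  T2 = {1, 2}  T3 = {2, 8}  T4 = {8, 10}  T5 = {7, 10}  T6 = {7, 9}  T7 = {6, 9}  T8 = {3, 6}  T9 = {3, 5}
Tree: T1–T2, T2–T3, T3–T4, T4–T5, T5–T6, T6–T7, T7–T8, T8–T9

Checking the three conditions: (i) the bags cover all of {1, 2, 3, 4, 5, 6, 7, 8, 9, 10}; (ii) for each edge, some bag contains both endpoints; (iii) the bags containing any fixed vertex form a subtree. All hold, so the decomposition is valid with width 2 − 1 = 1.

Yes; width 1.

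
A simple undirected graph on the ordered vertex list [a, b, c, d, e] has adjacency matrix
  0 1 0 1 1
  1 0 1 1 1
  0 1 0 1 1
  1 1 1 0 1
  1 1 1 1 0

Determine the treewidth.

A width-3 tree decomposition is:
Bags: B1 = {a, b, d, e}  B2 = {b, c, d, e}
Tree: B1–B2
Every bag has size at most 4, so the width is 4 − 1 = 3 and tw(G) ≤ 3. On the other hand G contains the 4-clique {b, c, d, e}. A clique must lie in a single bag of any decomposition, so no decomposition can have width below 3. The upper and lower bounds meet at 3, so that is the treewidth.

3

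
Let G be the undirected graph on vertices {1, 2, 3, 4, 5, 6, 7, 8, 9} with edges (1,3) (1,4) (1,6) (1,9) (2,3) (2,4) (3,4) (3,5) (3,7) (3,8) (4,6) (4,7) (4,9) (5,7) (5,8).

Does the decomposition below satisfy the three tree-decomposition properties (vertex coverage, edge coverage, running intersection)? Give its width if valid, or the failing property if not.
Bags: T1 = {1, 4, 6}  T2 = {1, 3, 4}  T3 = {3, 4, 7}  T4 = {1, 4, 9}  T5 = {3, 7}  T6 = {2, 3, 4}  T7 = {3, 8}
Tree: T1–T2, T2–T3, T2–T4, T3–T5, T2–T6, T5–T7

No — vertex 5 appears in no bag.

A tree decomposition must satisfy three properties: every vertex lies in some bag; for every edge, both endpoints lie together in some bag; and for every vertex, the bags containing it form a connected subtree. Here vertex 5 appears in no bag, so the decomposition is invalid.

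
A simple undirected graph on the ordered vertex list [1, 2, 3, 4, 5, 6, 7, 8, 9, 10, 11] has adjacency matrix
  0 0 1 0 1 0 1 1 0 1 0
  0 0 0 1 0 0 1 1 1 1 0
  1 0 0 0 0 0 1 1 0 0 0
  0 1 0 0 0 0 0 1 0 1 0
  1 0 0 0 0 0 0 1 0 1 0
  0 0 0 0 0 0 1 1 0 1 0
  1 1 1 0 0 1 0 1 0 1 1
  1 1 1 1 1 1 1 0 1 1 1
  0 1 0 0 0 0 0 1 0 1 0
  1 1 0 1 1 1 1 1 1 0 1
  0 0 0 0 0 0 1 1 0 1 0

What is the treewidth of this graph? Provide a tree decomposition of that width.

The largest bag has 4 vertices, giving width 3; this decomposition certifies tw(G) ≤ 3. For the lower bound, the 4 vertices {2, 8, 9, 10} are pairwise adjacent, and any tree decomposition puts a clique entirely inside one bag — forcing width ≥ 3. The upper and lower bounds meet at 3, so that is the treewidth.

Treewidth 3.
Bags: B1 = {1, 5, 8, 10}  B2 = {1, 7, 8, 10}  B3 = {7, 8, 10, 11}  B4 = {1, 3, 7, 8}  B5 = {2, 7, 8, 10}  B6 = {2, 4, 8, 10}  B7 = {2, 8, 9, 10}  B8 = {6, 7, 8, 10}
Tree: B1–B2, B2–B3, B2–B4, B3–B5, B5–B6, B5–B7, B5–B8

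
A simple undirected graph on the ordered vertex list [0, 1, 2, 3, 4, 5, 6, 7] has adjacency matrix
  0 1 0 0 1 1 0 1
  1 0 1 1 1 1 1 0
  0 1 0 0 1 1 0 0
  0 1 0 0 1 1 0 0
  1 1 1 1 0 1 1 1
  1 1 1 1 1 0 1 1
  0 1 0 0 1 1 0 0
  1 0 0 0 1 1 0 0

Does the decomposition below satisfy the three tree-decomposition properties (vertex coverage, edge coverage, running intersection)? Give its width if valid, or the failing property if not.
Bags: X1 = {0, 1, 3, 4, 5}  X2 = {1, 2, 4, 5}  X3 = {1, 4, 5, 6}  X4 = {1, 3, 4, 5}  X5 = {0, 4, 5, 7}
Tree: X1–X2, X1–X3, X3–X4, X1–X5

A tree decomposition must satisfy three properties: every vertex lies in some bag; for every edge, both endpoints lie together in some bag; and for every vertex, the bags containing it form a connected subtree. Here bags containing vertex 3 are not connected in the tree, so the decomposition is invalid.

No — bags containing vertex 3 are not connected in the tree.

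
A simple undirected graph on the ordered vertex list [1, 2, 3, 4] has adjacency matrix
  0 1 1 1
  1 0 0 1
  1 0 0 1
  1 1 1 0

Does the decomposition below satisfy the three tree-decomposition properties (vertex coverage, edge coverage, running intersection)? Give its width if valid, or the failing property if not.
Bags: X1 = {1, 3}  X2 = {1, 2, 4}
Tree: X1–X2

A tree decomposition must satisfy three properties: every vertex lies in some bag; for every edge, both endpoints lie together in some bag; and for every vertex, the bags containing it form a connected subtree. Here edge (4,3) lies in no bag, so the decomposition is invalid.

No — edge (4,3) lies in no bag.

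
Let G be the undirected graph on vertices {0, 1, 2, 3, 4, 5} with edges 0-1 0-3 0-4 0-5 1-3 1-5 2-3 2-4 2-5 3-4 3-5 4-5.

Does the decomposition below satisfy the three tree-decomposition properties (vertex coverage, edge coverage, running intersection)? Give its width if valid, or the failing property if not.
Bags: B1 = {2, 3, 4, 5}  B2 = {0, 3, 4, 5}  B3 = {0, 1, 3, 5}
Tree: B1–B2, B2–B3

Yes; width 3.

Vertex coverage: the bags together contain {0, 1, 2, 3, 4, 5}, the full vertex set. Edge coverage: each edge of G has both endpoints in at least one bag. Running intersection: for every vertex, the bags containing it form a connected subtree. All three properties hold, so this is a valid tree decomposition of width max|bag| − 1 = 3, and hence tw(G) ≤ 3.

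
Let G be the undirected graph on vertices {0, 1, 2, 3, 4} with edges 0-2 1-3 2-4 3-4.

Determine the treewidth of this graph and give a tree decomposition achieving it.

Each bag holds 2 vertices, so the decomposition has width 1, which upper-bounds the treewidth. Any graph with an edge has treewidth ≥ 1, and G has the edge 0–2. The upper and lower bounds meet at 1, so that is the treewidth.

Treewidth 1.
Bags: B1 = {0, 2}  B2 = {2, 4}  B3 = {3, 4}  B4 = {1, 3}
Tree: B1–B2, B2–B3, B3–B4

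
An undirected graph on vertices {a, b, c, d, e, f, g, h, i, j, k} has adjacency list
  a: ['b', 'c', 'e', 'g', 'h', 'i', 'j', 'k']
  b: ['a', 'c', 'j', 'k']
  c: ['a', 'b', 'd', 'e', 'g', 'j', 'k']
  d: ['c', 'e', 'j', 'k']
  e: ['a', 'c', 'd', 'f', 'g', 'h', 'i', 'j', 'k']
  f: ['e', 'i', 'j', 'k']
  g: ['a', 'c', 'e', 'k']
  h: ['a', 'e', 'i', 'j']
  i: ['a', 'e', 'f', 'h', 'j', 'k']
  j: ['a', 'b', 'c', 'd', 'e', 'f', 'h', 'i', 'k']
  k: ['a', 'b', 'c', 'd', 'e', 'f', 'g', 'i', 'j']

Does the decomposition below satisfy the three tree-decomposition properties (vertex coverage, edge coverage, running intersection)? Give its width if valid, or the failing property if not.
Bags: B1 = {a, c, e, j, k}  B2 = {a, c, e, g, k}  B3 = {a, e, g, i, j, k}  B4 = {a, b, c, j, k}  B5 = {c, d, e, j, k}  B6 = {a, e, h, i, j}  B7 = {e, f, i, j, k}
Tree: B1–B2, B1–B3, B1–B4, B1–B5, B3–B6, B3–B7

No — bags containing vertex g are not connected in the tree.

A tree decomposition must satisfy three properties: every vertex lies in some bag; for every edge, both endpoints lie together in some bag; and for every vertex, the bags containing it form a connected subtree. Here bags containing vertex g are not connected in the tree, so the decomposition is invalid.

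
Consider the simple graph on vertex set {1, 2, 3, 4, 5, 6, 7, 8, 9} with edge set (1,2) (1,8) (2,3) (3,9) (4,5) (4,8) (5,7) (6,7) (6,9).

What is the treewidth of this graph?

A width-2 tree decomposition is:
Bags: B1 = {4, 5, 7}  B2 = {4, 7, 8}  B3 = {1, 7, 8}  B4 = {1, 2, 7}  B5 = {2, 3, 7}  B6 = {3, 7, 9}  B7 = {6, 7, 9}
Tree: B1–B2, B2–B3, B3–B4, B4–B5, B5–B6, B6–B7
Each bag holds 3 vertices, so the decomposition has width 2, which upper-bounds the treewidth. For the lower bound, G contains the cycle 7–5–4–8–1–2–3–9–6–7, so G is not a forest; only forests have treewidth ≤ 1, hence tw(G) ≥ 2. Therefore the treewidth is 2.

2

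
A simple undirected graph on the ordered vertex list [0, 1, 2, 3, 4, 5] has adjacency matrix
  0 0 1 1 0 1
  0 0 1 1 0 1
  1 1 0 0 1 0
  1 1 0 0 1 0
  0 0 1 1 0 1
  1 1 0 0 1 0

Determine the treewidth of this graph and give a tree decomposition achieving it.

Every bag has size at most 4, so the width is 4 − 1 = 3 and tw(G) ≤ 3. For the lower bound: the 4 vertex sets {0,3}, {1,2}, {5}, {4} are disjoint, each induces a connected subgraph, and every pair is joined by at least one edge of G. Contracting each set to a single vertex therefore yields K_{4} as a minor, and since treewidth is minor-monotone, tw(G) ≥ tw(K_{4}) = 3. The upper and lower bounds meet at 3, so that is the treewidth.

Treewidth 3.
One such decomposition:
Bags: B1 = {0, 2, 3, 5}  B2 = {1, 2, 3, 5}  B3 = {2, 3, 4, 5}
Tree: B1–B2, B2–B3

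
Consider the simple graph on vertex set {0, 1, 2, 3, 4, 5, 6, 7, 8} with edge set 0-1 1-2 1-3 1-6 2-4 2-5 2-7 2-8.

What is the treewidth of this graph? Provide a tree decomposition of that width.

Every bag has size at most 2, so the width is 2 − 1 = 1 and tw(G) ≤ 1. Any graph with an edge has treewidth ≥ 1, and G has the edge 2–4. The upper and lower bounds meet at 1, so that is the treewidth.

Treewidth 1.
Bags: B1 = {2, 4}  B2 = {1, 2}  B3 = {2, 8}  B4 = {1, 6}  B5 = {2, 7}  B6 = {1, 3}  B7 = {2, 5}  B8 = {0, 1}
Tree: B1–B2, B1–B3, B2–B4, B3–B5, B4–B6, B2–B7, B2–B8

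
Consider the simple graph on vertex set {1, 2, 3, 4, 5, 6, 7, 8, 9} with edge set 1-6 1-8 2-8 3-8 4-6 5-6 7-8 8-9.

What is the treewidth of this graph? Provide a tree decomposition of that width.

Treewidth 1.
One optimal decomposition is:
Bags: B1 = {1, 6}  B2 = {1, 8}  B3 = {3, 8}  B4 = {7, 8}  B5 = {8, 9}  B6 = {2, 8}  B7 = {4, 6}  B8 = {5, 6}
Tree: B1–B2, B2–B3, B3–B4, B4–B5, B5–B6, B1–B7, B1–B8

Every bag has size at most 2, so the width is 2 − 1 = 1 and tw(G) ≤ 1. Since G has at least one edge (e.g. 1–6), it is not an edgeless graph, so tw(G) ≥ 1. Therefore the treewidth is 1.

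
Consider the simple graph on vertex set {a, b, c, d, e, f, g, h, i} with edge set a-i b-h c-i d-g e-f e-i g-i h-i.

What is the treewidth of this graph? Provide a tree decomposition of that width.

The largest bag has 2 vertices, giving width 1; this decomposition certifies tw(G) ≤ 1. G has an edge, so its treewidth is at least 1. The upper and lower bounds meet at 1, so that is the treewidth.

Treewidth 1.
One optimal decomposition is:
Bags: B1 = {e, i}  B2 = {h, i}  B3 = {e, f}  B4 = {c, i}  B5 = {g, i}  B6 = {b, h}  B7 = {d, g}  B8 = {a, i}
Tree: B1–B2, B1–B3, B2–B4, B2–B5, B2–B6, B5–B7, B1–B8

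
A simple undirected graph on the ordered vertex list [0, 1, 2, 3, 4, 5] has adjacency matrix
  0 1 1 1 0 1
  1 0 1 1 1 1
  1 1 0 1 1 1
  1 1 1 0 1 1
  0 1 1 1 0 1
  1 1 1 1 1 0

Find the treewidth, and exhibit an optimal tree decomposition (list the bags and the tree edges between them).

Treewidth 4.
One such decomposition:
Bags: B1 = {1, 2, 3, 4, 5}  B2 = {0, 1, 2, 3, 5}
Tree: B1–B2

Every bag has size at most 5, so the width is 5 − 1 = 4 and tw(G) ≤ 4. For the lower bound, the 5 vertices {0, 1, 2, 3, 5} are pairwise adjacent, and any tree decomposition puts a clique entirely inside one bag — forcing width ≥ 4. Hence tw(G) = 4 exactly.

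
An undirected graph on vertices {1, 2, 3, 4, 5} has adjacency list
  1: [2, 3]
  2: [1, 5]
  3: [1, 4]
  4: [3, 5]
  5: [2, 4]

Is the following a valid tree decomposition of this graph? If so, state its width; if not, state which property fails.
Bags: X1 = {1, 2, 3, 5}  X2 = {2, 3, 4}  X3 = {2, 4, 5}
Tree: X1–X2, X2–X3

A tree decomposition must satisfy three properties: every vertex lies in some bag; for every edge, both endpoints lie together in some bag; and for every vertex, the bags containing it form a connected subtree. Here bags containing vertex 5 are not connected in the tree, so the decomposition is invalid.

No — bags containing vertex 5 are not connected in the tree.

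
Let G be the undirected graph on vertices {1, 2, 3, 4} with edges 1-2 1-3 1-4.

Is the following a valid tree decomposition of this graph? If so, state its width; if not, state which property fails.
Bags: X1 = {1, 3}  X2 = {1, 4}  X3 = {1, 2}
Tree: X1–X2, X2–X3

Every vertex of G appears in some bag (union = {1, 2, 3, 4}); every edge is covered by a bag; and for each vertex v the set of bags containing v is connected in the bag tree. The decomposition is therefore valid. The largest bag has 2 vertices, so the width is 1.

Yes; width 1.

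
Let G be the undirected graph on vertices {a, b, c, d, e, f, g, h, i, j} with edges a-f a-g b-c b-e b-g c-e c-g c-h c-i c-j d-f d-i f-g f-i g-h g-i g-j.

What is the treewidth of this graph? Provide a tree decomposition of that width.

Every bag has size at most 3, so the width is 3 − 1 = 2 and tw(G) ≤ 2. On the other hand G contains the 3-clique {d, f, i}. A clique must lie in a single bag of any decomposition, so no decomposition can have width below 2. Therefore the treewidth is 2.

Treewidth 2.
One optimal decomposition is:
Bags: B1 = {f, g, i}  B2 = {c, g, i}  B3 = {c, g, j}  B4 = {d, f, i}  B5 = {c, g, h}  B6 = {b, c, g}  B7 = {a, f, g}  B8 = {b, c, e}
Tree: B1–B2, B2–B3, B1–B4, B2–B5, B5–B6, B1–B7, B6–B8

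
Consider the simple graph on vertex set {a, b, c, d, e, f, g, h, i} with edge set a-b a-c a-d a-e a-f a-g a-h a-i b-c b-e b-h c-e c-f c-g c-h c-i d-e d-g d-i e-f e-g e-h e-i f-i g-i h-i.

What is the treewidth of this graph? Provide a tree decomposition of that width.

Every bag has size at most 5, so the width is 5 − 1 = 4 and tw(G) ≤ 4. On the other hand G contains the 5-clique {a, b, c, e, h}. A clique must lie in a single bag of any decomposition, so no decomposition can have width below 4. The upper and lower bounds meet at 4, so that is the treewidth.

Treewidth 4.
One such decomposition:
Bags: B1 = {a, c, e, h, i}  B2 = {a, c, e, f, i}  B3 = {a, b, c, e, h}  B4 = {a, c, e, g, i}  B5 = {a, d, e, g, i}
Tree: B1–B2, B1–B3, B1–B4, B4–B5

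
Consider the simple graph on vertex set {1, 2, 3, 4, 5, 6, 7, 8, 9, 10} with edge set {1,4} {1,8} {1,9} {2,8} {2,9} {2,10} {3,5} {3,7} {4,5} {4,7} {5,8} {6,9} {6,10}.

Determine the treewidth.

A width-2 tree decomposition is:
Bags: B1 = {3, 4, 7}  B2 = {3, 4, 5}  B3 = {1, 4, 5}  B4 = {1, 5, 8}  B5 = {1, 8, 9}  B6 = {2, 8, 9}  B7 = {2, 6, 9}  B8 = {2, 6, 10}
Tree: B1–B2, B2–B3, B3–B4, B4–B5, B5–B6, B6–B7, B7–B8
The largest bag has 3 vertices, giving width 2; this decomposition certifies tw(G) ≤ 2. For the lower bound, G contains the cycle 7–3–5–4–7, so G is not a forest; only forests have treewidth ≤ 1, hence tw(G) ≥ 2. Therefore the treewidth is 2.

2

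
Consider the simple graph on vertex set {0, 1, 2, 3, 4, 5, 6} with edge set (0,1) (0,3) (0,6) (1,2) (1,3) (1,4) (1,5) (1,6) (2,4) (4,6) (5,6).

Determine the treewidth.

A width-2 tree decomposition is:
Bags: B1 = {1, 5, 6}  B2 = {0, 1, 6}  B3 = {1, 4, 6}  B4 = {0, 1, 3}  B5 = {1, 2, 4}
Tree: B1–B2, B2–B3, B2–B4, B3–B5
Each bag holds 3 vertices, so the decomposition has width 2, which upper-bounds the treewidth. On the other hand G contains the 3-clique {1, 2, 4}. A clique must lie in a single bag of any decomposition, so no decomposition can have width below 2. The upper and lower bounds meet at 2, so that is the treewidth.

2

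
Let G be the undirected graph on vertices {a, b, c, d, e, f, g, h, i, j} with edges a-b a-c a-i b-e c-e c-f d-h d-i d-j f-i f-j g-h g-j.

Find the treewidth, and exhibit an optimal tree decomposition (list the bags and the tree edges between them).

Each bag holds 3 vertices, so the decomposition has width 2, which upper-bounds the treewidth. Since e–b–a–c–e is a cycle in G, G is not acyclic. Forests are exactly the graphs of treewidth ≤ 1, so tw(G) ≥ 2. The upper and lower bounds meet at 2, so that is the treewidth.

Treewidth 2.
One optimal decomposition is:
Bags: B1 = {b, c, e}  B2 = {a, b, c}  B3 = {a, c, f}  B4 = {a, f, i}  B5 = {f, i, j}  B6 = {d, i, j}  B7 = {d, g, j}  B8 = {d, g, h}
Tree: B1–B2, B2–B3, B3–B4, B4–B5, B5–B6, B6–B7, B7–B8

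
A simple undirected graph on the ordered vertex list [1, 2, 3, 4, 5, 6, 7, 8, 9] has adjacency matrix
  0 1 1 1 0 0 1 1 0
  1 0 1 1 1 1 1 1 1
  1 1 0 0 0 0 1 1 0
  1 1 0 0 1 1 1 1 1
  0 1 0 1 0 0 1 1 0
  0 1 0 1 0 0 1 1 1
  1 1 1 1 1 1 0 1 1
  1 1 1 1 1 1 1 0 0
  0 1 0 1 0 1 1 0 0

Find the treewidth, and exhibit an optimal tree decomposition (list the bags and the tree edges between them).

Treewidth 4.
Bags: B1 = {1, 2, 4, 7, 8}  B2 = {2, 4, 6, 7, 8}  B3 = {2, 4, 5, 7, 8}  B4 = {1, 2, 3, 7, 8}  B5 = {2, 4, 6, 7, 9}
Tree: B1–B2, B2–B3, B1–B4, B2–B5

Each bag holds 5 vertices, so the decomposition has width 4, which upper-bounds the treewidth. For the lower bound, the 5 vertices {1, 2, 3, 7, 8} are pairwise adjacent, and any tree decomposition puts a clique entirely inside one bag — forcing width ≥ 4. Therefore the treewidth is 4.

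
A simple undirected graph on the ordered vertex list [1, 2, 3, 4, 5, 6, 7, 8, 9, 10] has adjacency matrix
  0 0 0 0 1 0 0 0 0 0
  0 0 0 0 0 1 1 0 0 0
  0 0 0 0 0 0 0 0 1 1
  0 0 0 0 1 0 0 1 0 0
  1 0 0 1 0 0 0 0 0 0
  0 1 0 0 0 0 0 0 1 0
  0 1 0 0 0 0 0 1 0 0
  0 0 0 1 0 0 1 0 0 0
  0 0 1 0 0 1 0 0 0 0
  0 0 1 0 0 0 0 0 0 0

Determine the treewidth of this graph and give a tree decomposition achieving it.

Treewidth 1.
One such decomposition:
Bags: B1 = {3, 10}  B2 = {3, 9}  B3 = {6, 9}  B4 = {2, 6}  B5 = {2, 7}  B6 = {7, 8}  B7 = {4, 8}  B8 = {4, 5}  B9 = {1, 5}
Tree: B1–B2, B2–B3, B3–B4, B4–B5, B5–B6, B6–B7, B7–B8, B8–B9

The largest bag has 2 vertices, giving width 1; this decomposition certifies tw(G) ≤ 1. Any graph with an edge has treewidth ≥ 1, and G has the edge 10–3. Combining the bounds, tw(G) = 1.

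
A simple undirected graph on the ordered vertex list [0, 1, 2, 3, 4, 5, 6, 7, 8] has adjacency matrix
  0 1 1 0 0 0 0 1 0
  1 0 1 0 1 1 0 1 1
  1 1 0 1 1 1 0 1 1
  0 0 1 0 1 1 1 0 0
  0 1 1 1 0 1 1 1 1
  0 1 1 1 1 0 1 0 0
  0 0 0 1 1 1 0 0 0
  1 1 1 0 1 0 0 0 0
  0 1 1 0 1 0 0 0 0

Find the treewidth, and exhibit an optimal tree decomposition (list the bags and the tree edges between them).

Treewidth 3.
One such decomposition:
Bags: B1 = {1, 2, 4, 7}  B2 = {0, 1, 2, 7}  B3 = {1, 2, 4, 5}  B4 = {2, 3, 4, 5}  B5 = {1, 2, 4, 8}  B6 = {3, 4, 5, 6}
Tree: B1–B2, B1–B3, B3–B4, B3–B5, B4–B6

Every bag has size at most 4, so the width is 4 − 1 = 3 and tw(G) ≤ 3. On the other hand G contains the 4-clique {0, 1, 2, 7}. A clique must lie in a single bag of any decomposition, so no decomposition can have width below 3. Combining the bounds, tw(G) = 3.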